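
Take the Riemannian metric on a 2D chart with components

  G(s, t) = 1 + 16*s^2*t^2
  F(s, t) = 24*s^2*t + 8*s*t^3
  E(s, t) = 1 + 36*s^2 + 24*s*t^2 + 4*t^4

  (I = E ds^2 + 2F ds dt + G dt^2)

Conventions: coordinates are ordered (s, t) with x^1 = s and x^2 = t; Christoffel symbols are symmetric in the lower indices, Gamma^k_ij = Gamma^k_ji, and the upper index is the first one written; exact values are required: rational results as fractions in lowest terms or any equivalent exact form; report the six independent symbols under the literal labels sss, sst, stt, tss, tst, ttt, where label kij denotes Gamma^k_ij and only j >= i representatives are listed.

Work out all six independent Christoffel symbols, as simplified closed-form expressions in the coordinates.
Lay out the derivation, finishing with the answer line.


E = 1 + 36*s^2 + 24*s*t^2 + 4*t^4; F = 24*s^2*t + 8*s*t^3; G = 1 + 16*s^2*t^2
Gamma^k_ij = (1/2) g^{kl} (d_i g_jl + d_j g_il - d_l g_ij), with g^inv = (1/(EG-F^2)) [[G, -F], [-F, E]]
first partials: E_s = 72*s + 24*t^2, E_t = 48*s*t + 16*t^3, F_s = 48*s*t + 8*t^3, F_t = 24*s^2 + 24*s*t^2, G_s = 32*s*t^2, G_t = 32*s^2*t
D = EG - F^2 = 1 + 36*s^2 + 24*s*t^2 + 4*t^4 + 16*s^2*t^2
expanded: Gamma^s_ss = (G E_s - 2F F_s + F E_t)/(2D), Gamma^s_st = (G E_t - F G_s)/(2D), Gamma^s_tt = (2G F_t - G G_s - F G_t)/(2D), Gamma^t_ss = (2E F_s - E E_t - F E_s)/(2D), Gamma^t_st = (E G_s - F E_t)/(2D), Gamma^t_tt = (E G_t - 2F F_t + F G_s)/(2D); substitute and cancel common factors

Answer: Gamma_sss = (36*s + 12*t^2)/(16*s^2*t^2 + 36*s^2 + 24*s*t^2 + 4*t^4 + 1), Gamma_sst = (24*s*t + 8*t^3)/(16*s^2*t^2 + 36*s^2 + 24*s*t^2 + 4*t^4 + 1), Gamma_stt = (24*s^2 + 8*s*t^2)/(16*s^2*t^2 + 36*s^2 + 24*s*t^2 + 4*t^4 + 1), Gamma_tss = 24*s*t/(16*s^2*t^2 + 36*s^2 + 24*s*t^2 + 4*t^4 + 1), Gamma_tst = 16*s*t^2/(16*s^2*t^2 + 36*s^2 + 24*s*t^2 + 4*t^4 + 1), Gamma_ttt = 16*s^2*t/(16*s^2*t^2 + 36*s^2 + 24*s*t^2 + 4*t^4 + 1)


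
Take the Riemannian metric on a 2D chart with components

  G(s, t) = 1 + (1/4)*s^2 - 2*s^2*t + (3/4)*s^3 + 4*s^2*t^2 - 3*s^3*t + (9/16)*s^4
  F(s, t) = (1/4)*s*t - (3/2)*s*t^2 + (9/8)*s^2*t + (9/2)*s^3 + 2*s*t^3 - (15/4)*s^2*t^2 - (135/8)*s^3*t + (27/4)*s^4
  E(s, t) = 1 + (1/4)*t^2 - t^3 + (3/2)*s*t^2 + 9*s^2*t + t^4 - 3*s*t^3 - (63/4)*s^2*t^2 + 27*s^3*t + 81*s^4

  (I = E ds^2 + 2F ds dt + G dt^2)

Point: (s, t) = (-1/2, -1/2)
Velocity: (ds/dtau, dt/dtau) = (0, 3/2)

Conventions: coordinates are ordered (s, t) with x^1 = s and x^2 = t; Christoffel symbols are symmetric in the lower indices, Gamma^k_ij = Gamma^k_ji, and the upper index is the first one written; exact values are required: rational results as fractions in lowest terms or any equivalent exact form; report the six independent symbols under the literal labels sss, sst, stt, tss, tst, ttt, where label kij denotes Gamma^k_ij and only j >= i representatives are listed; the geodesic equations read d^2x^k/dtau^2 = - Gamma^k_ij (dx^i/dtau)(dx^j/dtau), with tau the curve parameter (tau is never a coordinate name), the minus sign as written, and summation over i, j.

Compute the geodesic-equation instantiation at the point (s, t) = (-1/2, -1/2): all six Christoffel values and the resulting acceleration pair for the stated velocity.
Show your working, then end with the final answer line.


E = 353/64, F = -153/128, G = 337/256 at the point
E_s = -663/16, E_t = 51/16, F_s = 453/64, F_t = 109/64, G_s = -27/32, G_t = -9/8
EG - F^2 = 1493/256;  g^inv = (256/1493) * [[337/256, 153/128], [153/128, 353/64]]
first-kind symbols [ij,l] = (1/2)(d_i g_jl + d_j g_il - d_l g_ij): [ss,s] = E_s/2 = -663/32, [ss,t] = F_s - E_t/2 = 351/64, [st,s] = E_t/2 = 51/32, [st,t] = G_s/2 = -27/64, [tt,s] = F_t - G_s/2 = 17/8, [tt,t] = G_t/2 = -9/16
Gamma^s_ij = (G*[ij,s] - F*[ij,t])/(EG - F^2), Gamma^t_ij = (E*[ij,t] - F*[ij,s])/(EG - F^2)
Gamma_sss = -5304/1493, Gamma_sst = 408/1493, Gamma_stt = 544/1493, Gamma_tss = 1404/1493, Gamma_tst = -108/1493, Gamma_ttt = -144/1493
d^2s/dtau^2 = -(Gamma_sss*(0)^2 + 2*Gamma_sst*(0)*(3/2) + Gamma_stt*(3/2)^2) = -1224/1493
d^2t/dtau^2 = -(Gamma_tss*(0)^2 + 2*Gamma_tst*(0)*(3/2) + Gamma_ttt*(3/2)^2) = 324/1493

Answer: Gamma_sss = -5304/1493, Gamma_sst = 408/1493, Gamma_stt = 544/1493, Gamma_tss = 1404/1493, Gamma_tst = -108/1493, Gamma_ttt = -144/1493; accelerations (d^2s/dtau^2, d^2t/dtau^2) = (-1224/1493, 324/1493)


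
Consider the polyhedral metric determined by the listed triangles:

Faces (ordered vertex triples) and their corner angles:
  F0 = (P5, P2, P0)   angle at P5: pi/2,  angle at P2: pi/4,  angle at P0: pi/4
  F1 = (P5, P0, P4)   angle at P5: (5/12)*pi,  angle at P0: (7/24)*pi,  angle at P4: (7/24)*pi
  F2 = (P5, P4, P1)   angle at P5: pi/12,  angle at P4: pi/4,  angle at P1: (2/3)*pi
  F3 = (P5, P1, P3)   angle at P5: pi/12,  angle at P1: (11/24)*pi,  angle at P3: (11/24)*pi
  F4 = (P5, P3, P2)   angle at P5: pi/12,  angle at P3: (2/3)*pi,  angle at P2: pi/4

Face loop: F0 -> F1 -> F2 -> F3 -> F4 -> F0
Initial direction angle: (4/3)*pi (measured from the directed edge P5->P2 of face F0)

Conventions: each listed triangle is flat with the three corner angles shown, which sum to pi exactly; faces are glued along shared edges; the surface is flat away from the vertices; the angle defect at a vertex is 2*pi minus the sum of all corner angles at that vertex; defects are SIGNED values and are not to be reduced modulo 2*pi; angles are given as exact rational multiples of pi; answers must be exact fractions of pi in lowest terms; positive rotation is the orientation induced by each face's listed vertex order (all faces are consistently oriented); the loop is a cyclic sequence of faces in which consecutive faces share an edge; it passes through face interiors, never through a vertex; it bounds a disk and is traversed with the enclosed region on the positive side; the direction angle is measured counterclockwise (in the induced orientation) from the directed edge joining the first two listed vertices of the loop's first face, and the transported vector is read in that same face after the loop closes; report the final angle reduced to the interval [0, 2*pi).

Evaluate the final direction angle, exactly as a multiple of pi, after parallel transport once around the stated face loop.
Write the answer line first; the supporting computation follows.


Answer: final direction angle = pi/6

enclosed vertex P5: corner angles sum to (7/6)*pi, defect = 2*pi - (7/6)*pi = (5/6)*pi
final direction = starting direction + enclosed defect total, reduced mod 2*pi (induced orientation)
final angle = (4/3)*pi + (5/6)*pi = pi/6 (mod 2*pi)


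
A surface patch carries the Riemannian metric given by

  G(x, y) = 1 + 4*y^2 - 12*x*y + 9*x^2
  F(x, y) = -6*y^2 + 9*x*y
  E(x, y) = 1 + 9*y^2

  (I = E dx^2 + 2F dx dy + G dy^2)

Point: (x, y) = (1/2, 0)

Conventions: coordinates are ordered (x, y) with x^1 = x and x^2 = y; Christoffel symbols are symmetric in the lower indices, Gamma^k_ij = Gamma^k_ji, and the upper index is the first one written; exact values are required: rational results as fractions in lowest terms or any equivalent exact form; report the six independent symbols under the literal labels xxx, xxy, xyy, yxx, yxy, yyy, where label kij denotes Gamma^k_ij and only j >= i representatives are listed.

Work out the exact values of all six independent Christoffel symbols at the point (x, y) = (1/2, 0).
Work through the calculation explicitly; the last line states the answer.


E = 1, F = 0, G = 13/4 at the point
E_x = 0, E_y = 0, F_x = 0, F_y = 9/2, G_x = 9, G_y = -6
EG - F^2 = 13/4;  g^inv = (4/13) * [[13/4, 0], [0, 1]]
first-kind symbols [ij,l] = (1/2)(d_i g_jl + d_j g_il - d_l g_ij): [xx,x] = E_x/2 = 0, [xx,y] = F_x - E_y/2 = 0, [xy,x] = E_y/2 = 0, [xy,y] = G_x/2 = 9/2, [yy,x] = F_y - G_x/2 = 0, [yy,y] = G_y/2 = -3
Gamma^x_ij = (G*[ij,x] - F*[ij,y])/(EG - F^2), Gamma^y_ij = (E*[ij,y] - F*[ij,x])/(EG - F^2)

Answer: Gamma_xxx = 0, Gamma_xxy = 0, Gamma_xyy = 0, Gamma_yxx = 0, Gamma_yxy = 18/13, Gamma_yyy = -12/13


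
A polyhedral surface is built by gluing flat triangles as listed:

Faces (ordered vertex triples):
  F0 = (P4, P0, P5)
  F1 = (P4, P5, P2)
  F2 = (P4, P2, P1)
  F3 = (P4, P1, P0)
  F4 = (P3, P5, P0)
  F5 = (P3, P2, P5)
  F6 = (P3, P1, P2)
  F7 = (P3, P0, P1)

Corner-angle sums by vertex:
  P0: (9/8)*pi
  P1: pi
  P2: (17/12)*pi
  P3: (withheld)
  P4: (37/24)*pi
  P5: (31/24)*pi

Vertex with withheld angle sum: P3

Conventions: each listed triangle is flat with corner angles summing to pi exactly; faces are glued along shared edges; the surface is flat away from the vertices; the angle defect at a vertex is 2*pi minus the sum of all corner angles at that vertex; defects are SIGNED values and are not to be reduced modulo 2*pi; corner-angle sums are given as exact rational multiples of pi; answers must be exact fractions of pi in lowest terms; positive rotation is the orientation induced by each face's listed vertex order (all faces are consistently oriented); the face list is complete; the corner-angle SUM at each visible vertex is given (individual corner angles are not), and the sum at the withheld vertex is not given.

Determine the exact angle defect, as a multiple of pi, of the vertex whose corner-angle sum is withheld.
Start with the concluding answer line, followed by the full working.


Answer: defect(P3) = (3/8)*pi

V = 6, E = 12, F = 8; chi = V - E + F = 2
Gauss-Bonnet: total defect = 2*pi*chi = 4*pi; visible defects sum to (29/8)*pi


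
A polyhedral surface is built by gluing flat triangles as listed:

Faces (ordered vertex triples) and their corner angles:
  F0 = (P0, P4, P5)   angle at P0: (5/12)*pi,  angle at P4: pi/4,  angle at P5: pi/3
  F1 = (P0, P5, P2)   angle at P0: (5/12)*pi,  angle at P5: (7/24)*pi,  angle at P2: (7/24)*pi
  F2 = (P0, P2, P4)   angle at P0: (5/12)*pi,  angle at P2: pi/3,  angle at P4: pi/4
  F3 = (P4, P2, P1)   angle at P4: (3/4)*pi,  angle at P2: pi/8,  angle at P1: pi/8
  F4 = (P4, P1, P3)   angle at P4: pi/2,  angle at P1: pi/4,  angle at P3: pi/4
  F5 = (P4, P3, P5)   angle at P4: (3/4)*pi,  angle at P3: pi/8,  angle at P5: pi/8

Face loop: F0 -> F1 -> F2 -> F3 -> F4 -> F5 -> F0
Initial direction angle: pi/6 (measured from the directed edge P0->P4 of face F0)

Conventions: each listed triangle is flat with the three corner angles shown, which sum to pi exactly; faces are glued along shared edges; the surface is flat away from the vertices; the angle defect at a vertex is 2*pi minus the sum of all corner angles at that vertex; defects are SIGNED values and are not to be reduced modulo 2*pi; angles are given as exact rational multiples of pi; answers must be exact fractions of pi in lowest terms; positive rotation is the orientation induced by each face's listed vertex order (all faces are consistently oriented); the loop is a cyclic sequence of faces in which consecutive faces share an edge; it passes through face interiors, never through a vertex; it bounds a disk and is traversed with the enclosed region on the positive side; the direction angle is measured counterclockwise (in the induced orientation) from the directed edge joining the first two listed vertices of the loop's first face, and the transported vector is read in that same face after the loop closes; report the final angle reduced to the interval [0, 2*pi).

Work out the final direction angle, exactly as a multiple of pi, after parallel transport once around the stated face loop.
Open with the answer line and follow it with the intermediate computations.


Answer: final direction angle = (5/12)*pi

enclosed vertex P0: corner angles sum to (5/4)*pi, defect = 2*pi - (5/4)*pi = (3/4)*pi
enclosed vertex P4: corner angles sum to (5/2)*pi, defect = 2*pi - (5/2)*pi = -pi/2
final direction = starting direction + enclosed defect total, reduced mod 2*pi (induced orientation)
final angle = pi/6 + pi/4 = (5/12)*pi (mod 2*pi)


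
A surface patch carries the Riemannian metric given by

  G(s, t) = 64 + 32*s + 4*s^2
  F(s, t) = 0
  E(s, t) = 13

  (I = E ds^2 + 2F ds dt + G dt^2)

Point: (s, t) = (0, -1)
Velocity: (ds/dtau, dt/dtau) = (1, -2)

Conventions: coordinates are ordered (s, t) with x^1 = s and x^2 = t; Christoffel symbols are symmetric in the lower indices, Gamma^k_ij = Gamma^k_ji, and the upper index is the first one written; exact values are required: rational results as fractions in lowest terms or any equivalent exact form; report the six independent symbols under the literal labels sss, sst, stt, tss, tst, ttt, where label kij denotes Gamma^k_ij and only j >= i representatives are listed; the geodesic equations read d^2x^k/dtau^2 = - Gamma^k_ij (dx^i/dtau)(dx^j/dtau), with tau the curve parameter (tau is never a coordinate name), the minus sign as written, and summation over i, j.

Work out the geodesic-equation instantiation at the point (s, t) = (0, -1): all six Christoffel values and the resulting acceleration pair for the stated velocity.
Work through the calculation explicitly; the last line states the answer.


E = 13, F = 0, G = 64 at the point
E_s = 0, E_t = 0, F_s = 0, F_t = 0, G_s = 32, G_t = 0
EG - F^2 = 832;  g^inv = (1/832) * [[64, 0], [0, 13]]
first-kind symbols [ij,l] = (1/2)(d_i g_jl + d_j g_il - d_l g_ij): [ss,s] = E_s/2 = 0, [ss,t] = F_s - E_t/2 = 0, [st,s] = E_t/2 = 0, [st,t] = G_s/2 = 16, [tt,s] = F_t - G_s/2 = -16, [tt,t] = G_t/2 = 0
Gamma^s_ij = (G*[ij,s] - F*[ij,t])/(EG - F^2), Gamma^t_ij = (E*[ij,t] - F*[ij,s])/(EG - F^2)
Gamma_sss = 0, Gamma_sst = 0, Gamma_stt = -16/13, Gamma_tss = 0, Gamma_tst = 1/4, Gamma_ttt = 0
d^2s/dtau^2 = -(Gamma_sss*(1)^2 + 2*Gamma_sst*(1)*(-2) + Gamma_stt*(-2)^2) = 64/13
d^2t/dtau^2 = -(Gamma_tss*(1)^2 + 2*Gamma_tst*(1)*(-2) + Gamma_ttt*(-2)^2) = 1

Answer: Gamma_sss = 0, Gamma_sst = 0, Gamma_stt = -16/13, Gamma_tss = 0, Gamma_tst = 1/4, Gamma_ttt = 0; accelerations (d^2s/dtau^2, d^2t/dtau^2) = (64/13, 1)


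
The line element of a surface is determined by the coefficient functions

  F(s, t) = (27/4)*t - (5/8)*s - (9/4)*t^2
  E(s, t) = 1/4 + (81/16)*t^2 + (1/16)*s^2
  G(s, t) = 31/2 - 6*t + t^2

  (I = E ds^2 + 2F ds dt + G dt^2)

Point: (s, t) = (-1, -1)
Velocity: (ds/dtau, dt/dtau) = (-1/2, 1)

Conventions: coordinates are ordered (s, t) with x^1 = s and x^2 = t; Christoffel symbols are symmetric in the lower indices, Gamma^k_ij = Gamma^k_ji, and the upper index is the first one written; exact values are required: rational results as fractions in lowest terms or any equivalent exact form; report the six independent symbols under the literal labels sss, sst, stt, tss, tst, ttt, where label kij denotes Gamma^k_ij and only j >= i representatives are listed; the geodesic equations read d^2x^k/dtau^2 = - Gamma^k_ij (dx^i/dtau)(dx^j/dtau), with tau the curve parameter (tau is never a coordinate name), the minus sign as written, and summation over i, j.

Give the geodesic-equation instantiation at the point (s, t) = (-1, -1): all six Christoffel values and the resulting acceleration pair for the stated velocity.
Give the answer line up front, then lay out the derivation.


Answer: Gamma_sss = 4577/6502, Gamma_sst = -7290/3251, Gamma_stt = 14056/3251, Gamma_tss = 1493/3251, Gamma_tst = -5427/6502, Gamma_ttt = 4654/3251; accelerations (d^2s/dtau^2, d^2t/dtau^2) = (-175345/26008, -30963/13004)

E = 43/8, F = -67/8, G = 45/2 at the point
E_s = -1/8, E_t = -81/8, F_s = -5/8, F_t = 45/4, G_s = 0, G_t = -8
EG - F^2 = 3251/64;  g^inv = (64/3251) * [[45/2, 67/8], [67/8, 43/8]]
first-kind symbols [ij,l] = (1/2)(d_i g_jl + d_j g_il - d_l g_ij): [ss,s] = E_s/2 = -1/16, [ss,t] = F_s - E_t/2 = 71/16, [st,s] = E_t/2 = -81/16, [st,t] = G_s/2 = 0, [tt,s] = F_t - G_s/2 = 45/4, [tt,t] = G_t/2 = -4
Gamma^s_ij = (G*[ij,s] - F*[ij,t])/(EG - F^2), Gamma^t_ij = (E*[ij,t] - F*[ij,s])/(EG - F^2)
Gamma_sss = 4577/6502, Gamma_sst = -7290/3251, Gamma_stt = 14056/3251, Gamma_tss = 1493/3251, Gamma_tst = -5427/6502, Gamma_ttt = 4654/3251
d^2s/dtau^2 = -(Gamma_sss*(-1/2)^2 + 2*Gamma_sst*(-1/2)*(1) + Gamma_stt*(1)^2) = -175345/26008
d^2t/dtau^2 = -(Gamma_tss*(-1/2)^2 + 2*Gamma_tst*(-1/2)*(1) + Gamma_ttt*(1)^2) = -30963/13004


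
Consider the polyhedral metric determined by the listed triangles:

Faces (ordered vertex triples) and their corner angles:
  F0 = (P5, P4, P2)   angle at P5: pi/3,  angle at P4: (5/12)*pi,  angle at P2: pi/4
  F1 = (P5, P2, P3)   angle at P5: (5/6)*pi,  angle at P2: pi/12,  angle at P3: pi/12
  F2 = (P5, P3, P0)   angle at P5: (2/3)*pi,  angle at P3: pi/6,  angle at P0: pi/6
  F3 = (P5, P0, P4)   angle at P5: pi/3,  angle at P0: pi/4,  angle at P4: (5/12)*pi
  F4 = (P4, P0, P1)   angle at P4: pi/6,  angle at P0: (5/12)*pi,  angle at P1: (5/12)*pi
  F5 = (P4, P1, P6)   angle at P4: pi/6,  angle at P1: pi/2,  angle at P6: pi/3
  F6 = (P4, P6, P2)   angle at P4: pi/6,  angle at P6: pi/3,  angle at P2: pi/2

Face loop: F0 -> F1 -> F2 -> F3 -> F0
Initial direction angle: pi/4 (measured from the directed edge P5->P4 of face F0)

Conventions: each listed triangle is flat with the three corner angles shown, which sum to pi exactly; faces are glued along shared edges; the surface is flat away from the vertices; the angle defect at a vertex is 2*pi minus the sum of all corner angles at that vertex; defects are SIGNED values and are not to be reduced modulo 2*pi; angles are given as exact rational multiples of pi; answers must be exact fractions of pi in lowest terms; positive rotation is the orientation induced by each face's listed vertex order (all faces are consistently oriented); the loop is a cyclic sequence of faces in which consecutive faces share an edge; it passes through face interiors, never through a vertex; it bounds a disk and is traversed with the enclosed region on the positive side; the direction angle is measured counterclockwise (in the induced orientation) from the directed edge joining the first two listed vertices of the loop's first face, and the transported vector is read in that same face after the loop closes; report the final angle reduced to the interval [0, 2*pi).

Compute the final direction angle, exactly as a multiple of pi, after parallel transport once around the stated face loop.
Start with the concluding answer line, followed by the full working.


Answer: final direction angle = pi/12

enclosed vertex P5: corner angles sum to (13/6)*pi, defect = 2*pi - (13/6)*pi = -pi/6
summing the enclosed defects onto the initial angle, mod 2*pi in the induced orientation:
final angle = pi/4 - pi/6 = pi/12 (mod 2*pi)


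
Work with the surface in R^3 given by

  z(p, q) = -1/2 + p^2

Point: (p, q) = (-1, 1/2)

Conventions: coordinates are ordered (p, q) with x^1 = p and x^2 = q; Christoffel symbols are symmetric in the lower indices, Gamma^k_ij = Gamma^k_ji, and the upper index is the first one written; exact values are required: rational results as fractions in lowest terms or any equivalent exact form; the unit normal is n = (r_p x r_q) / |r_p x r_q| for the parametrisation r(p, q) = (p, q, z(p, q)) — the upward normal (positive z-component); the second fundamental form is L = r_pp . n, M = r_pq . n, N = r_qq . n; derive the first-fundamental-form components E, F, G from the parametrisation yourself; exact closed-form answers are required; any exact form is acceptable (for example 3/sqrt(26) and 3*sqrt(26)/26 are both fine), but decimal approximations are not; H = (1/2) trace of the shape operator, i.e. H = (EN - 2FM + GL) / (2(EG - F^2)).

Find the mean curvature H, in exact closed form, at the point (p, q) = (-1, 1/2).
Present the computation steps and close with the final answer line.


z_p = -2, z_q = 0, z_pp = 2, z_pq = 0, z_qq = 0
E = 5, F = 0, G = 1; answer radicand W^2 = 5
unnormalised second-form numerators: l = 2, m = 0, n = 0; L = l/sqrt(5), and similarly M = m/sqrt(W^2), N = n/sqrt(W^2)
H = (E*n - 2*F*m + G*l) / (2*(EG - F^2)*sqrt(W^2)); E*n - 2*F*m + G*l = 2, EG - F^2 = 5, so H = (1/5)/sqrt(5)

Answer: H = sqrt(5)/25


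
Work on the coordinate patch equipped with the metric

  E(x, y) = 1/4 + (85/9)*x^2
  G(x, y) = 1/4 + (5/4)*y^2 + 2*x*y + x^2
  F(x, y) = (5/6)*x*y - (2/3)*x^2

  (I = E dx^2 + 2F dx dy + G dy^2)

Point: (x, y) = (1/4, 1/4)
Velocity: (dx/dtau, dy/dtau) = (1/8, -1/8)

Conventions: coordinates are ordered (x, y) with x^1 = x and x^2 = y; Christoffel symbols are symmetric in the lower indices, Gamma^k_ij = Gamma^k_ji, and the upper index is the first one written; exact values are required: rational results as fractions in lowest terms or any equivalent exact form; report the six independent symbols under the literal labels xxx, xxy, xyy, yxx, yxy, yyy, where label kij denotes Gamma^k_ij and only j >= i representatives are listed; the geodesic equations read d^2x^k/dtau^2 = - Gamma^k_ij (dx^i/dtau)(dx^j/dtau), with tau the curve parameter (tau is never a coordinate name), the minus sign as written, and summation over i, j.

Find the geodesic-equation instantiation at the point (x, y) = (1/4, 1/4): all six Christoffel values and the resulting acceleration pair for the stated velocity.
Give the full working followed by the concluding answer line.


E = 121/144, F = 1/96, G = 33/64 at the point
E_x = 85/18, E_y = 0, F_x = -1/8, F_y = 5/24, G_x = 1, G_y = 9/8
EG - F^2 = 499/1152;  g^inv = (1152/499) * [[33/64, -1/96], [-1/96, 121/144]]
first-kind symbols [ij,l] = (1/2)(d_i g_jl + d_j g_il - d_l g_ij): [xx,x] = E_x/2 = 85/36, [xx,y] = F_x - E_y/2 = -1/8, [xy,x] = E_y/2 = 0, [xy,y] = G_x/2 = 1/2, [yy,x] = F_y - G_x/2 = -7/24, [yy,y] = G_y/2 = 9/16
Gamma^x_ij = (G*[ij,x] - F*[ij,y])/(EG - F^2), Gamma^y_ij = (E*[ij,y] - F*[ij,x])/(EG - F^2)
Gamma_xxx = 1404/499, Gamma_xxy = -6/499, Gamma_xyy = -180/499, Gamma_yxx = -448/1497, Gamma_yxy = 484/499, Gamma_yyy = 548/499
d^2x/dtau^2 = -(Gamma_xxx*(1/8)^2 + 2*Gamma_xxy*(1/8)*(-1/8) + Gamma_xyy*(-1/8)^2) = -309/7984
d^2y/dtau^2 = -(Gamma_yxx*(1/8)^2 + 2*Gamma_yxy*(1/8)*(-1/8) + Gamma_yyy*(-1/8)^2) = 427/23952

Answer: Gamma_xxx = 1404/499, Gamma_xxy = -6/499, Gamma_xyy = -180/499, Gamma_yxx = -448/1497, Gamma_yxy = 484/499, Gamma_yyy = 548/499; accelerations (d^2x/dtau^2, d^2y/dtau^2) = (-309/7984, 427/23952)


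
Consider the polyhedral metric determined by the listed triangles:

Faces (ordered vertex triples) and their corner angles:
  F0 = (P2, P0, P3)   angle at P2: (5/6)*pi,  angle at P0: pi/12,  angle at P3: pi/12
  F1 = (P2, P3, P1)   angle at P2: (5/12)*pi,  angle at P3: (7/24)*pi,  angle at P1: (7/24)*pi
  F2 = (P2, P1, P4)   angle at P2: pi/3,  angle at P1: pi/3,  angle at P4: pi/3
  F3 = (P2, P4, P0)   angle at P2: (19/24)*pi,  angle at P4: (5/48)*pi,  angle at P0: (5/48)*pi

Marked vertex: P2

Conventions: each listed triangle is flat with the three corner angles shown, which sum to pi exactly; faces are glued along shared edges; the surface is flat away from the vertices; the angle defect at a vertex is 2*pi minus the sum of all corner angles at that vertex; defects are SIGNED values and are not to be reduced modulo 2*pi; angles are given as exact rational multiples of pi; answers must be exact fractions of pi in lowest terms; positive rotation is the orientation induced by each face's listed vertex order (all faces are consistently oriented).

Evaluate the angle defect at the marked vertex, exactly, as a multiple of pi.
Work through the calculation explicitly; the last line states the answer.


Sum of corner angles at P2: (19/8)*pi
defect = 2*pi - (19/8)*pi

Answer: defect(P2) = (-3/8)*pi


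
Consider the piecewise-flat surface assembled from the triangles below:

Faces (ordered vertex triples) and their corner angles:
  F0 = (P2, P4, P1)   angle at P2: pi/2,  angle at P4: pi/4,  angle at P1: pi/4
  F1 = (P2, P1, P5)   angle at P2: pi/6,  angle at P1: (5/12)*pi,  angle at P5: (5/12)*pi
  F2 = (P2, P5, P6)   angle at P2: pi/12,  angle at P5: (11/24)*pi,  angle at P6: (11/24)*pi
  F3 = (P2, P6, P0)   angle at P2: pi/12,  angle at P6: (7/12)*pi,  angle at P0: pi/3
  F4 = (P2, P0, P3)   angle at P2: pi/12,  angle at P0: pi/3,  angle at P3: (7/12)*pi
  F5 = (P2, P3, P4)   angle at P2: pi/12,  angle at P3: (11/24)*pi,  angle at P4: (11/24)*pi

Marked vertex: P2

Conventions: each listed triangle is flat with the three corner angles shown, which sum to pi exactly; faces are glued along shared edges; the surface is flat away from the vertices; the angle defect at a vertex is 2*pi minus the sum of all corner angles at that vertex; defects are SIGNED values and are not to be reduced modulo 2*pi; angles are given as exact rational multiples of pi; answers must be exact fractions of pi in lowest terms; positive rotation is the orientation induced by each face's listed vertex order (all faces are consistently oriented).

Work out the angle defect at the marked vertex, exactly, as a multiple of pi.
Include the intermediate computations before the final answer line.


Sum of corner angles at P2: pi
defect = 2*pi - pi

Answer: defect(P2) = pi


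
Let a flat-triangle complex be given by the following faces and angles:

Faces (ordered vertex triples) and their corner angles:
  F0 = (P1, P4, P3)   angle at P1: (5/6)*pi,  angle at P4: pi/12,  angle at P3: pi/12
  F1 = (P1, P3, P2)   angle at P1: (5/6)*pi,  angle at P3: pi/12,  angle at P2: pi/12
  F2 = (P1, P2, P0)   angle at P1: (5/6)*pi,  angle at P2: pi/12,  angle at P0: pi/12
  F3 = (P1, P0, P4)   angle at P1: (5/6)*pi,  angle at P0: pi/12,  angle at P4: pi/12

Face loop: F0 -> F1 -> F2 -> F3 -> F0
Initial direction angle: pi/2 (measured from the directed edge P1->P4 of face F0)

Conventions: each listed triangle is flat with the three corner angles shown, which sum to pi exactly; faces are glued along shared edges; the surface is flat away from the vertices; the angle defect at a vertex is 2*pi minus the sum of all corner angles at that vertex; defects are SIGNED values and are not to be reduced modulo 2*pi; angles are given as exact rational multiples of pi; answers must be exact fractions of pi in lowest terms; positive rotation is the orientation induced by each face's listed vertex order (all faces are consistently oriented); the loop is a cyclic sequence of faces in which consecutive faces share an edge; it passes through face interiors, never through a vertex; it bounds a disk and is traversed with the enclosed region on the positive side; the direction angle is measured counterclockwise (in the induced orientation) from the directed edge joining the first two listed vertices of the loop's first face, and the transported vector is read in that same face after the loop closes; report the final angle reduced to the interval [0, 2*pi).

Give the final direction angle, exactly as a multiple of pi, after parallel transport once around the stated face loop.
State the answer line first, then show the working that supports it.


Answer: final direction angle = (7/6)*pi

enclosed vertex P1: corner angles sum to (10/3)*pi, defect = 2*pi - (10/3)*pi = (-4/3)*pi
the rotation equals the total enclosed defect, so the final angle is initial + defects (mod 2*pi)
final angle = pi/2 - (4/3)*pi = (7/6)*pi (mod 2*pi)


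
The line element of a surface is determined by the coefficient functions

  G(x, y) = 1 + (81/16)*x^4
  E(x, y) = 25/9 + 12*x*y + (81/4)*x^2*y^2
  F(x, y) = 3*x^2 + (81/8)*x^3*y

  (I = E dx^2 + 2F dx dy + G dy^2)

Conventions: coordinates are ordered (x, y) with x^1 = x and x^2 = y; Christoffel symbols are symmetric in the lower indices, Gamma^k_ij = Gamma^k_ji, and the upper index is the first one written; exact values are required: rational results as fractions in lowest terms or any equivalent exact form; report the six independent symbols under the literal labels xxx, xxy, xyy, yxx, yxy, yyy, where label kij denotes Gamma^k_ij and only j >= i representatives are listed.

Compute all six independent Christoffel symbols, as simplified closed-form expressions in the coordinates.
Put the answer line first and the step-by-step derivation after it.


Answer: Gamma_xxx = (2916*x*y^2 + 864*y)/(729*x^4 + 2916*x^2*y^2 + 1728*x*y + 400), Gamma_xxy = (2916*x^2*y + 864*x)/(729*x^4 + 2916*x^2*y^2 + 1728*x*y + 400), Gamma_xyy = 0, Gamma_yxx = 1458*x^2*y/(729*x^4 + 2916*x^2*y^2 + 1728*x*y + 400), Gamma_yxy = 1458*x^3/(729*x^4 + 2916*x^2*y^2 + 1728*x*y + 400), Gamma_yyy = 0

E = 25/9 + 12*x*y + (81/4)*x^2*y^2; F = 3*x^2 + (81/8)*x^3*y; G = 1 + (81/16)*x^4
Gamma^k_ij = (1/2) g^{kl} (d_i g_jl + d_j g_il - d_l g_ij), with g^inv = (1/(EG-F^2)) [[G, -F], [-F, E]]
first partials: E_x = 12*y + (81/2)*x*y^2, E_y = 12*x + (81/2)*x^2*y, F_x = 6*x + (243/8)*x^2*y, F_y = (81/8)*x^3, G_x = (81/4)*x^3, G_y = 0
D = EG - F^2 = 25/9 + 12*x*y + (81/4)*x^2*y^2 + (81/16)*x^4
expanded: Gamma^x_xx = (G E_x - 2F F_x + F E_y)/(2D), Gamma^x_xy = (G E_y - F G_x)/(2D), Gamma^x_yy = (2G F_y - G G_x - F G_y)/(2D), Gamma^y_xx = (2E F_x - E E_y - F E_x)/(2D), Gamma^y_xy = (E G_x - F E_y)/(2D), Gamma^y_yy = (E G_y - 2F F_y + F G_x)/(2D); substitute and cancel common factors


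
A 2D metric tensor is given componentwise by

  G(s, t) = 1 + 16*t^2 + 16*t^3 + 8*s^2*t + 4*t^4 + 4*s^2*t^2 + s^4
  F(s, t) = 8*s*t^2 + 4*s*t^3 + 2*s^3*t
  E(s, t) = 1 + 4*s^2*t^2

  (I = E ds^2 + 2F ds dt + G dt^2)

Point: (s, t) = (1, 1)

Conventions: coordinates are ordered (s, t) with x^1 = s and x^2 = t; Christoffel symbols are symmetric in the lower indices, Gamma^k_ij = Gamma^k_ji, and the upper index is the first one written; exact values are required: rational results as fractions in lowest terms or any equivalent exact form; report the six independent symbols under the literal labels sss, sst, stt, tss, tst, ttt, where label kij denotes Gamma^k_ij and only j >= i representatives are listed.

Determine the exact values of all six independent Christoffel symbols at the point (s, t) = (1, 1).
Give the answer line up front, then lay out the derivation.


Answer: Gamma_sss = 2/27, Gamma_sst = 2/27, Gamma_stt = 8/27, Gamma_tss = 7/27, Gamma_tst = 7/27, Gamma_ttt = 28/27

E = 5, F = 14, G = 50 at the point
E_s = 8, E_t = 8, F_s = 18, F_t = 30, G_s = 28, G_t = 112
EG - F^2 = 54;  g^inv = (1/54) * [[50, -14], [-14, 5]]
first-kind symbols [ij,l] = (1/2)(d_i g_jl + d_j g_il - d_l g_ij): [ss,s] = E_s/2 = 4, [ss,t] = F_s - E_t/2 = 14, [st,s] = E_t/2 = 4, [st,t] = G_s/2 = 14, [tt,s] = F_t - G_s/2 = 16, [tt,t] = G_t/2 = 56
Gamma^s_ij = (G*[ij,s] - F*[ij,t])/(EG - F^2), Gamma^t_ij = (E*[ij,t] - F*[ij,s])/(EG - F^2)


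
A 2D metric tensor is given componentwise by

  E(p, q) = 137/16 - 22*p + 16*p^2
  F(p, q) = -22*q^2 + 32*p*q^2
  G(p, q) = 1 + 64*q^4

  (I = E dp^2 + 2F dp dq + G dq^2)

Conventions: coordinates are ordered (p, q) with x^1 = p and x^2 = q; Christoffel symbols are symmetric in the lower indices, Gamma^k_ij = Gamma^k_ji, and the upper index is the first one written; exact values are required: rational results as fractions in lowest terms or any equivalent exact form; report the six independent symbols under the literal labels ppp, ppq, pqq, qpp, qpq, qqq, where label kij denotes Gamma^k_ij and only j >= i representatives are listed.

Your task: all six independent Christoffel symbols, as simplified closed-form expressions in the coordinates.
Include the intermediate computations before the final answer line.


E = 137/16 - 22*p + 16*p^2; F = -22*q^2 + 32*p*q^2; G = 1 + 64*q^4
Gamma^k_ij = (1/2) g^{kl} (d_i g_jl + d_j g_il - d_l g_ij), with g^inv = (1/(EG-F^2)) [[G, -F], [-F, E]]
first partials: E_p = -22 + 32*p, E_q = 0, F_p = 32*q^2, F_q = -44*q + 64*p*q, G_p = 0, G_q = 256*q^3
D = EG - F^2 = 137/16 - 22*p + 16*p^2 + 64*q^4
expanded: Gamma^p_pp = (G E_p - 2F F_p + F E_q)/(2D), Gamma^p_pq = (G E_q - F G_p)/(2D), Gamma^p_qq = (2G F_q - G G_p - F G_q)/(2D), Gamma^q_pp = (2E F_p - E E_q - F E_p)/(2D), Gamma^q_pq = (E G_p - F E_q)/(2D), Gamma^q_qq = (E G_q - 2F F_q + F G_p)/(2D); substitute and cancel common factors

Answer: Gamma_ppp = (256*p - 176)/(256*p^2 - 352*p + 1024*q^4 + 137), Gamma_ppq = 0, Gamma_pqq = (1024*p*q - 704*q)/(256*p^2 - 352*p + 1024*q^4 + 137), Gamma_qpp = 512*q^2/(256*p^2 - 352*p + 1024*q^4 + 137), Gamma_qpq = 0, Gamma_qqq = 2048*q^3/(256*p^2 - 352*p + 1024*q^4 + 137)


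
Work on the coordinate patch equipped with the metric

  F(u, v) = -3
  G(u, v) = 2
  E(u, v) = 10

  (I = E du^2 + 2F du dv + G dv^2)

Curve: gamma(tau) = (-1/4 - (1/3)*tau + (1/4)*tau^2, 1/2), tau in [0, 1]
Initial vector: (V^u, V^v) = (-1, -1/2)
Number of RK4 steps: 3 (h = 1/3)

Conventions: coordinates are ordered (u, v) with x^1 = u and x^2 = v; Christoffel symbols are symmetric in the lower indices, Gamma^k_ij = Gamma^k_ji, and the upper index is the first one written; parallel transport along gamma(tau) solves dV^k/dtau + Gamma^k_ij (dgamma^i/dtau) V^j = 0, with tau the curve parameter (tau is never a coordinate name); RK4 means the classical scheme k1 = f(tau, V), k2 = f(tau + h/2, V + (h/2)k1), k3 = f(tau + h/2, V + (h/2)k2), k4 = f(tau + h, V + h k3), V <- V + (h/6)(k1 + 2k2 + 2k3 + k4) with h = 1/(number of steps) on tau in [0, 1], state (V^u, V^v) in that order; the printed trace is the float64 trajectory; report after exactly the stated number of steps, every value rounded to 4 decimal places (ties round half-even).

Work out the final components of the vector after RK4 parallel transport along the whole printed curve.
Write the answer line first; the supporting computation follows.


Answer: V^u = -1.0000, V^v = -0.5000

gamma'(tau) = (-1/3 + (1/2)*tau, 0); f(tau, V)^k = -Gamma^k_ij(gamma(tau)) gamma'^i(tau) V^j; h = 1/3; intermediate values shown to 6 dp
curve data and Christoffel symbols at the stage parameters:
  tau = 0.000000: gamma = (-0.250000, 0.500000), gamma' = (-0.333333, 0.000000); Gamma_uuu = 0.000000, Gamma_uuv = 0.000000, Gamma_uvv = 0.000000, Gamma_vuu = 0.000000, Gamma_vuv = 0.000000, Gamma_vvv = 0.000000
  tau = 0.166667: gamma = (-0.298611, 0.500000), gamma' = (-0.250000, 0.000000); Gamma_uuu = 0.000000, Gamma_uuv = 0.000000, Gamma_uvv = 0.000000, Gamma_vuu = 0.000000, Gamma_vuv = 0.000000, Gamma_vvv = 0.000000
  tau = 0.333333: gamma = (-0.333333, 0.500000), gamma' = (-0.166667, 0.000000); Gamma_uuu = 0.000000, Gamma_uuv = 0.000000, Gamma_uvv = 0.000000, Gamma_vuu = 0.000000, Gamma_vuv = 0.000000, Gamma_vvv = 0.000000
  tau = 0.500000: gamma = (-0.354167, 0.500000), gamma' = (-0.083333, 0.000000); Gamma_uuu = 0.000000, Gamma_uuv = 0.000000, Gamma_uvv = 0.000000, Gamma_vuu = 0.000000, Gamma_vuv = 0.000000, Gamma_vvv = 0.000000
  tau = 0.666667: gamma = (-0.361111, 0.500000), gamma' = (0.000000, 0.000000); Gamma_uuu = 0.000000, Gamma_uuv = 0.000000, Gamma_uvv = 0.000000, Gamma_vuu = 0.000000, Gamma_vuv = 0.000000, Gamma_vvv = 0.000000
  tau = 0.833333: gamma = (-0.354167, 0.500000), gamma' = (0.083333, 0.000000); Gamma_uuu = 0.000000, Gamma_uuv = 0.000000, Gamma_uvv = 0.000000, Gamma_vuu = 0.000000, Gamma_vuv = 0.000000, Gamma_vvv = 0.000000
  tau = 1.000000: gamma = (-0.333333, 0.500000), gamma' = (0.166667, 0.000000); Gamma_uuu = 0.000000, Gamma_uuv = 0.000000, Gamma_uvv = 0.000000, Gamma_vuu = 0.000000, Gamma_vuv = 0.000000, Gamma_vvv = 0.000000
step 0: V^u = -1.0000, V^v = -0.5000
step 1: k1 = (0.000000, 0.000000), k2 = (0.000000, 0.000000), k3 = (0.000000, 0.000000), k4 = (0.000000, 0.000000); V <- V + (h/6)(k1 + 2k2 + 2k3 + k4): V^u = -1.0000, V^v = -0.5000
step 2: k1 = (0.000000, 0.000000), k2 = (0.000000, 0.000000), k3 = (0.000000, 0.000000), k4 = (0.000000, 0.000000); V <- V + (h/6)(k1 + 2k2 + 2k3 + k4): V^u = -1.0000, V^v = -0.5000
step 3: k1 = (0.000000, 0.000000), k2 = (0.000000, 0.000000), k3 = (0.000000, 0.000000), k4 = (0.000000, 0.000000); V <- V + (h/6)(k1 + 2k2 + 2k3 + k4): V^u = -1.0000, V^v = -0.5000


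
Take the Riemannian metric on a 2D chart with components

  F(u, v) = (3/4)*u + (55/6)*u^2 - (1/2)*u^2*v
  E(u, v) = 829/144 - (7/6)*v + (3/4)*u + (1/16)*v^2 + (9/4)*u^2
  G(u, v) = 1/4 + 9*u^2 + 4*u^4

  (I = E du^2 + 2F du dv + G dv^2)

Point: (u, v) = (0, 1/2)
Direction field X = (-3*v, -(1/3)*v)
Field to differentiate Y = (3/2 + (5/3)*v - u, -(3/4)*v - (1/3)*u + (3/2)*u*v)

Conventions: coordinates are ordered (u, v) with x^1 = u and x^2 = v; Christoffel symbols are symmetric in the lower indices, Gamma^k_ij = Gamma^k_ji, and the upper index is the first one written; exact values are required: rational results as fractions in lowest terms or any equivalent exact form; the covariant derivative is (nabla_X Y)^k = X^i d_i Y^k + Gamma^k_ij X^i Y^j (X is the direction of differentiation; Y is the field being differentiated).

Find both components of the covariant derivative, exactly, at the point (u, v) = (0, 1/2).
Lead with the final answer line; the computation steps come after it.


Answer: (nabla_X Y)^u = 204625/215208, (nabla_X Y)^v = -899/48

E = 2989/576, F = 0, G = 1/4 at the point
E_u = 3/4, E_v = -53/48, F_u = 3/4, F_v = 0, G_u = 0, G_v = 0
EG - F^2 = 2989/2304;  g^inv = (2304/2989) * [[1/4, 0], [0, 2989/576]]
first-kind symbols [ij,l] = (1/2)(d_i g_jl + d_j g_il - d_l g_ij): [uu,u] = E_u/2 = 3/8, [uu,v] = F_u - E_v/2 = 125/96, [uv,u] = E_v/2 = -53/96, [uv,v] = G_u/2 = 0, [vv,u] = F_v - G_u/2 = 0, [vv,v] = G_v/2 = 0
Gamma^u_ij = (G*[ij,u] - F*[ij,v])/(EG - F^2), Gamma^v_ij = (E*[ij,v] - F*[ij,u])/(EG - F^2)
Gamma_uuu = 216/2989, Gamma_uuv = -318/2989, Gamma_uvv = 0, Gamma_vuu = 125/24, Gamma_vuv = 0, Gamma_vvv = 0
X = (-3/2, -1/6), Y = (7/3, -3/8) at the point


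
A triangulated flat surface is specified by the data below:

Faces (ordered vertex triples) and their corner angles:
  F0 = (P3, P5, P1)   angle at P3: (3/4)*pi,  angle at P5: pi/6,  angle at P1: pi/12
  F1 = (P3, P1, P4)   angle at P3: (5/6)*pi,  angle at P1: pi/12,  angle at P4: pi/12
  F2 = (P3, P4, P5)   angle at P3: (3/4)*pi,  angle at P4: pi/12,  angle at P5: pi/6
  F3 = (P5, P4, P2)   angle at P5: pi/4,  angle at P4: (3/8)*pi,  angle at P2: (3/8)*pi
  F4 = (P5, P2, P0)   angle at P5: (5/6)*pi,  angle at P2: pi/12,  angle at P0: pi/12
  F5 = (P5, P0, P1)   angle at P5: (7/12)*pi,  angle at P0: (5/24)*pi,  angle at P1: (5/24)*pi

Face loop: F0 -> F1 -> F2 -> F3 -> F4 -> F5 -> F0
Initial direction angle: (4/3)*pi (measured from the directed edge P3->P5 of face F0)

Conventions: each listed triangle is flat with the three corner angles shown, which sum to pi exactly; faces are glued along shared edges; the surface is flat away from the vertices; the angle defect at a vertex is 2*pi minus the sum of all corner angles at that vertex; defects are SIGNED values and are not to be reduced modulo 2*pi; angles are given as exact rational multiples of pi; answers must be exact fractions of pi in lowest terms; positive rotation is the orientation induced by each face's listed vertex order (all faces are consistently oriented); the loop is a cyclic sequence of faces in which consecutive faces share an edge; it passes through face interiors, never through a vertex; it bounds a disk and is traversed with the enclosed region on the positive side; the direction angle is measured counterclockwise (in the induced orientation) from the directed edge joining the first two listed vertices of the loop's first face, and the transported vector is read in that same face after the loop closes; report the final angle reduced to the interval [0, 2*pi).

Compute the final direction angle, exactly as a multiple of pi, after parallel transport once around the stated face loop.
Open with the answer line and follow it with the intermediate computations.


Answer: final direction angle = pi

enclosed vertex P3: corner angles sum to (7/3)*pi, defect = 2*pi - (7/3)*pi = -pi/3
enclosed vertex P5: corner angles sum to 2*pi, defect = 2*pi - 2*pi = 0
holonomy = initial angle + sum of enclosed defects (mod 2*pi), positive in the induced orientation
final angle = (4/3)*pi - pi/3 = pi (mod 2*pi)


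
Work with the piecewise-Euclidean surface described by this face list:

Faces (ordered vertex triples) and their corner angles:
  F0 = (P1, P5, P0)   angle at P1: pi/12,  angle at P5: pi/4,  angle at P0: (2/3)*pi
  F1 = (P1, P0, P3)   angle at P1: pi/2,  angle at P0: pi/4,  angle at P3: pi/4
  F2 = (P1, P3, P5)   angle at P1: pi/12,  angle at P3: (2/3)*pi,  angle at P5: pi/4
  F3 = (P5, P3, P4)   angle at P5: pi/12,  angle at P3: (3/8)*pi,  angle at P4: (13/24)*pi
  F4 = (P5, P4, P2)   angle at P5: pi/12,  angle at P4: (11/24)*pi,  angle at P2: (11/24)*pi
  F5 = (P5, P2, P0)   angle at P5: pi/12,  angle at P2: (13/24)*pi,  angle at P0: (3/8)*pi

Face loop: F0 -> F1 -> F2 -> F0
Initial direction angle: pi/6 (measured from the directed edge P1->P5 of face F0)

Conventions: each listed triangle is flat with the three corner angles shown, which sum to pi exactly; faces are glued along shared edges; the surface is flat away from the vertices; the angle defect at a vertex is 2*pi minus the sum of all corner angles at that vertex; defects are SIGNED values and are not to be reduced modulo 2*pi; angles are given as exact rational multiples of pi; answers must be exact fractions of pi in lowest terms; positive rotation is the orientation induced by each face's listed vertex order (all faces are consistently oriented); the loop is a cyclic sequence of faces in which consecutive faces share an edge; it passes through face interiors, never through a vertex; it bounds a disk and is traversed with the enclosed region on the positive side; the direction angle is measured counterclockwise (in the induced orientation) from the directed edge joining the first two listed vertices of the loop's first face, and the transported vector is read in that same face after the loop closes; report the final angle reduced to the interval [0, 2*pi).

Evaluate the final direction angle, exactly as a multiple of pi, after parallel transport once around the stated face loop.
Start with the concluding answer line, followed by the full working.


Answer: final direction angle = (3/2)*pi

enclosed vertex P1: corner angles sum to (2/3)*pi, defect = 2*pi - (2/3)*pi = (4/3)*pi
transport around the loop rotates by the sum of enclosed defects; add to the initial angle mod 2*pi
final angle = pi/6 + (4/3)*pi = (3/2)*pi (mod 2*pi)
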